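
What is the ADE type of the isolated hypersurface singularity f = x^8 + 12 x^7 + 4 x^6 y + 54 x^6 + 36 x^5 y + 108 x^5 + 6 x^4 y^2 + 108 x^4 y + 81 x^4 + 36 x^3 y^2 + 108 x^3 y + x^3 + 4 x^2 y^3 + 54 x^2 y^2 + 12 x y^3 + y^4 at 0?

E_6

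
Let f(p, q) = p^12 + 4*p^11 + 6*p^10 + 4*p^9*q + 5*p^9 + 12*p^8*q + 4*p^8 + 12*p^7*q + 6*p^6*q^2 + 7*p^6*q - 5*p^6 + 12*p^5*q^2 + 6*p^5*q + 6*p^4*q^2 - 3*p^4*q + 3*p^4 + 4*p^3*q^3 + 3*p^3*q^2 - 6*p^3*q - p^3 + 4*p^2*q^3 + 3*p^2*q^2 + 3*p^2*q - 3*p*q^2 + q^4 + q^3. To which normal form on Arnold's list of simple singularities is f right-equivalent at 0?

E_{6}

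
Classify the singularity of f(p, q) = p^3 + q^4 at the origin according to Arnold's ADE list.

E6

The Hessian of f at 0 has rank 0. Corank 2; j^3 = p^3 is a perfect cube, so E-series; the 4-jet and mu = 6 give E_6.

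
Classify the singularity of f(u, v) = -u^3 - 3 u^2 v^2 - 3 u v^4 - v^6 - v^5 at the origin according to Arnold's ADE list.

The Hessian of f at 0 has rank 0. Corank 2; j^3 = -u^3 is a perfect cube, so E-series; the 5-jet and mu = 8 give E_8.

E_{8}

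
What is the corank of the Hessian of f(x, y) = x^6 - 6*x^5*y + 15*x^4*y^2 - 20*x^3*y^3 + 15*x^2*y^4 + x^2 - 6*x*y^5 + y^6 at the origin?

1

Hessian at 0 has rank 1.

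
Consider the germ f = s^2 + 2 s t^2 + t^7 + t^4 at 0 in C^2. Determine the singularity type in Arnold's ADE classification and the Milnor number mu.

The Hessian of f at 0 has rank 1. Corank 1: A-series; mu = 6 gives A_6.

Type A_{6}, Milnor number mu = 6.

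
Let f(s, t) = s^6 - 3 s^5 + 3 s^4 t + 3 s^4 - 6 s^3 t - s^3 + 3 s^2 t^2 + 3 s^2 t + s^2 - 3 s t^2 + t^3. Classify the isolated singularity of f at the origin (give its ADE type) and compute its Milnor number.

The Hessian of f at 0 has rank 1. Corank 1: A-series; mu = 2 gives A_2.

Type A2, Milnor number mu = 2.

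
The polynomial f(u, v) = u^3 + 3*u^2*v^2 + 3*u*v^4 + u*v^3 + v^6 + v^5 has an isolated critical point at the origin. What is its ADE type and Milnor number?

Type E_7, Milnor number mu = 7.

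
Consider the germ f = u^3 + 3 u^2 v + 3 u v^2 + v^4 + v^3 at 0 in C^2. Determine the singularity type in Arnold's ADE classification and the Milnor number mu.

Type E_{6}, Milnor number mu = 6.

The Hessian of f at 0 has rank 0. Corank 2; j^3 = (u + v)^3 is a perfect cube, so E-series; the 4-jet and mu = 6 give E_6.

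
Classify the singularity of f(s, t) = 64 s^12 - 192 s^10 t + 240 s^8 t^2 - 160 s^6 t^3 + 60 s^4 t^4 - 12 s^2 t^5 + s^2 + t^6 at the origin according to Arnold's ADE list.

A5

The Hessian of f at 0 has rank 1. Corank 1: A-series; mu = 5 gives A_5.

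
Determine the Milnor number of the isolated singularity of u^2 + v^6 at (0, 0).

The Hessian of f at 0 is [[2, 0], [0, 0]] with rank 1, so corank 1. A Groebner basis of the Jacobian ideal J(f) in C{u,v} is {v^5, u}; counting standard monomials gives mu = 5. Corank 1: A-series; mu = 5 gives A_5.

5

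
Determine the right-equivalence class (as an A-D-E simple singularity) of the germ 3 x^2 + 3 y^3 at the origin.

A_{2}

The Hessian of f at 0 has rank 1. Corank 1: A-series; mu = 2 gives A_2.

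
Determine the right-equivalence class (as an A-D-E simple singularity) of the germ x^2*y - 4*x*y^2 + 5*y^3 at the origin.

D_4

The Hessian of f at 0 has rank 0. Corank 2; j^3 = y*(x^2 - 4*x*y + 5*y^2) splits into three distinct lines over C (the quadratic factor has nonzero discriminant), so D_4.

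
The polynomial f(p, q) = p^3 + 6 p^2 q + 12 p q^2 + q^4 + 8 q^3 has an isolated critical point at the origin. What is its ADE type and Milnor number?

The Hessian of f at 0 is [[0, 0], [0, 0]] with rank 0, so corank 2. A Groebner basis of the Jacobian ideal J(f) in C{p,q} is {q^3, p^2 + 4*p*q + 4*q^2}; counting standard monomials gives mu = 6. Corank 2; j^3 = (p + 2*q)^3 is a perfect cube, so E-series; the 4-jet and mu = 6 give E_6.

Type E_6, Milnor number mu = 6.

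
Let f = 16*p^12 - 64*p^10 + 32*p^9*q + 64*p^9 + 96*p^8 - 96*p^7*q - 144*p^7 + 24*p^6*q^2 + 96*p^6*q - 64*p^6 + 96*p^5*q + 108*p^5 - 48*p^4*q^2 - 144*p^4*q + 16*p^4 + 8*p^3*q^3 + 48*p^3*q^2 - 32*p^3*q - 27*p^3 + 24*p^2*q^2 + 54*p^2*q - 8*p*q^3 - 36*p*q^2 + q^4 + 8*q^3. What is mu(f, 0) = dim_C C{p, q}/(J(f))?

6

The Hessian of f at 0 has rank 0. Corank 2; j^3 = -(3*p - 2*q)^3 is a perfect cube, so E-series; the 4-jet and mu = 6 give E_6.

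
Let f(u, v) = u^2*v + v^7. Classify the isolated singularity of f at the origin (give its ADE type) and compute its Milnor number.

Type D_{8}, Milnor number mu = 8.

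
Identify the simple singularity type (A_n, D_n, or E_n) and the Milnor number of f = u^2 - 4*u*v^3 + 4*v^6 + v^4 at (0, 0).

The Hessian of f at 0 has rank 1. Corank 1: A-series; mu = 3 gives A_3.

Type A3, Milnor number mu = 3.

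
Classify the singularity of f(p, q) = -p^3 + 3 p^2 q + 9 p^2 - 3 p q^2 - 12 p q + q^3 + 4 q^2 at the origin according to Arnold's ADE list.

A_2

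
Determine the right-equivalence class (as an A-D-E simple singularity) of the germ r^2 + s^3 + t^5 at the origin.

The Hessian of f at 0 has rank 1. Corank 2; j^3 = s^3 is a perfect cube, so E-series; the 5-jet and mu = 8 give E_8.

E_{8}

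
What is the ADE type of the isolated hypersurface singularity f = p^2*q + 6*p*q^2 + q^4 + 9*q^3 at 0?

The Hessian of f at 0 is [[0, 0], [0, 0]] with rank 0, so corank 2. A Groebner basis of the Jacobian ideal J(f) in C{p,q} is {p^3 - 27*p^2/4 + 243*q^2/4, p^2/4 + q^3 - 9*q^2/4, p*q + 3*q^2}; counting standard monomials gives mu = 5. Corank 2; j^3 = q*(p + 3*q)^2 has shape L^2 M (L != M), so D-series; mu = 5 gives D_5.

D5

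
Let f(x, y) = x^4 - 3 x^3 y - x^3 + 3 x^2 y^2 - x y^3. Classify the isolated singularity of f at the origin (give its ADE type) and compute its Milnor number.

The Hessian of f at 0 has rank 0. Corank 2; j^3 = -x^3 is a perfect cube, so E-series; the 4-jet and mu = 7 give E_7.

Type E_7, Milnor number mu = 7.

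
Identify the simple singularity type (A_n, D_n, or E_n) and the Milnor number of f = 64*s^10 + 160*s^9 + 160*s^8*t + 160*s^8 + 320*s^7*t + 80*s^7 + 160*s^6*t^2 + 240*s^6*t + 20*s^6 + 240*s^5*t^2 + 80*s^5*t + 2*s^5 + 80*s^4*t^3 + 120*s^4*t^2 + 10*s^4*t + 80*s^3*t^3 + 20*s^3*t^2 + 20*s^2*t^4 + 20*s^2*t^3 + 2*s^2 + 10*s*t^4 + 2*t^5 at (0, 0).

Type A_{4}, Milnor number mu = 4.

The Hessian of f at 0 has rank 1. Corank 1: A-series; mu = 4 gives A_4.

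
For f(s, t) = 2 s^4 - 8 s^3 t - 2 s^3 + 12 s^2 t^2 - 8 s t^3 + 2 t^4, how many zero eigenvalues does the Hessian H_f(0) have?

Hessian at 0 has rank 0.

2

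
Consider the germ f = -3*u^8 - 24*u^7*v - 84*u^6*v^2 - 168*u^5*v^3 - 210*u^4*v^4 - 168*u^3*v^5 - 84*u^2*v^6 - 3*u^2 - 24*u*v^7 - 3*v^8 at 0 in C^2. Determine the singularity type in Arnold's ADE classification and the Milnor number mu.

Type A_{7}, Milnor number mu = 7.

The Hessian of f at 0 is [[-6, 0], [0, 0]] with rank 1, so corank 1. A Groebner basis of the Jacobian ideal J(f) in C{u,v} is {v^7, u}; counting standard monomials gives mu = 7. Corank 1: A-series; mu = 7 gives A_7.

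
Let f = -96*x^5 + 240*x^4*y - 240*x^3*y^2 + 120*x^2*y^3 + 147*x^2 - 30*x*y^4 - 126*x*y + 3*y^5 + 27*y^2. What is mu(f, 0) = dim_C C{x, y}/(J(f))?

4

The Hessian of f at 0 has rank 1. Corank 1: A-series; mu = 4 gives A_4.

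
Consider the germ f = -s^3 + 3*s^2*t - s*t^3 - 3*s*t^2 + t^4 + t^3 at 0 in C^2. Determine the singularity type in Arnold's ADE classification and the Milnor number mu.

The Hessian of f at 0 is [[0, 0], [0, 0]] with rank 0, so corank 2. A Groebner basis of the Jacobian ideal J(f) in C{s,t} is {s^3 - 3*s^2*t - 6*s^2 + 12*s*t - 6*t^2, 3*s^2 + s*t^2 - 6*s*t + 3*t^2, 3*s^2 - 6*s*t + t^3 + 3*t^2}; counting standard monomials gives mu = 7. Corank 2; j^3 = -(s - t)^3 is a perfect cube, so E-series; the 4-jet and mu = 7 give E_7.

Type E7, Milnor number mu = 7.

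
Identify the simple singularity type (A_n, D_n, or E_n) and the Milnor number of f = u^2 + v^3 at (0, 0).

Type A_2, Milnor number mu = 2.

The Hessian of f at 0 is [[2, 0], [0, 0]] with rank 1, so corank 1. A Groebner basis of the Jacobian ideal J(f) in C{u,v} is {v^2, u}; counting standard monomials gives mu = 2. Corank 1: A-series; mu = 2 gives A_2.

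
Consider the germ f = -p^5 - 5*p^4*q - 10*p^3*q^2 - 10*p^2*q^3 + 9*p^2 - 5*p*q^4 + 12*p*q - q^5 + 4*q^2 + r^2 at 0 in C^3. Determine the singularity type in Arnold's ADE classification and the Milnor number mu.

Type A_4, Milnor number mu = 4.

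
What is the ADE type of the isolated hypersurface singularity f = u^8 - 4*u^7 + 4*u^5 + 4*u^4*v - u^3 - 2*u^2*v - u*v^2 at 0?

The Hessian of f at 0 has rank 0. Corank 2; j^3 = -u*(u + v)^2 has shape L^2 M (L != M), so D-series; mu = 9 gives D_9.

D_{9}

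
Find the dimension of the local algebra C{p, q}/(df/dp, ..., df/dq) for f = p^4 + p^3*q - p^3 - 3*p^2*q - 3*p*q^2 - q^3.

The Hessian of f at 0 is [[0, 0], [0, 0]] with rank 0, so corank 2. A Groebner basis of the Jacobian ideal J(f) in C{p,q} is {3*p^2 + 6*p*q + q^4 + q^3 + 3*q^2, p^3 - 3*p^2 - 6*p*q - 3*q^2, p^2*q + 3*p^2 + 6*p*q + 3*q^2, -2*p^2 + p*q^2 - 4*p*q + q^3/3 - 2*q^2}; counting standard monomials gives mu = 7. Corank 2; j^3 = -(p + q)^3 is a perfect cube, so E-series; the 4-jet and mu = 7 give E_7.

7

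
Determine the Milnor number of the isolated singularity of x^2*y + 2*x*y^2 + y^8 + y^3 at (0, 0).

9

The Hessian of f at 0 has rank 0. Corank 2; j^3 = y*(x + y)^2 has shape L^2 M (L != M), so D-series; mu = 9 gives D_9.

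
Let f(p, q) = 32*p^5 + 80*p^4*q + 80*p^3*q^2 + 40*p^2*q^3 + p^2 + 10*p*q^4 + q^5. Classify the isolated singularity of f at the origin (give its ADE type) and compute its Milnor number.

The Hessian of f at 0 is [[2, 0], [0, 0]] with rank 1, so corank 1. A Groebner basis of the Jacobian ideal J(f) in C{p,q} is {q^4, p}; counting standard monomials gives mu = 4. Corank 1: A-series; mu = 4 gives A_4.

Type A_{4}, Milnor number mu = 4.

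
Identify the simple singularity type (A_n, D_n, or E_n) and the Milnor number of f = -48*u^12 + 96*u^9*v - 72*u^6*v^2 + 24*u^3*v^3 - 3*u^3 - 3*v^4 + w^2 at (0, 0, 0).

Type E_{6}, Milnor number mu = 6.

The Hessian of f at 0 has rank 1. Corank 2; j^3 = -3*u^3 is a perfect cube, so E-series; the 4-jet and mu = 6 give E_6.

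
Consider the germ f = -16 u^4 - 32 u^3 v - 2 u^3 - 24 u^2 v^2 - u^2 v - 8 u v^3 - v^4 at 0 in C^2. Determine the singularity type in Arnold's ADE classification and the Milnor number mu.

The Hessian of f at 0 has rank 0. Corank 2; j^3 = -u^2*(2*u + v) has shape L^2 M (L != M), so D-series; mu = 5 gives D_5.

Type D5, Milnor number mu = 5.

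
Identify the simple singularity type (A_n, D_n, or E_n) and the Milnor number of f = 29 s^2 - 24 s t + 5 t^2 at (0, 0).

Type A_1, Milnor number mu = 1.

The Hessian of f at 0 has rank 2. Corank 0: nondegenerate Morse point, so A_1.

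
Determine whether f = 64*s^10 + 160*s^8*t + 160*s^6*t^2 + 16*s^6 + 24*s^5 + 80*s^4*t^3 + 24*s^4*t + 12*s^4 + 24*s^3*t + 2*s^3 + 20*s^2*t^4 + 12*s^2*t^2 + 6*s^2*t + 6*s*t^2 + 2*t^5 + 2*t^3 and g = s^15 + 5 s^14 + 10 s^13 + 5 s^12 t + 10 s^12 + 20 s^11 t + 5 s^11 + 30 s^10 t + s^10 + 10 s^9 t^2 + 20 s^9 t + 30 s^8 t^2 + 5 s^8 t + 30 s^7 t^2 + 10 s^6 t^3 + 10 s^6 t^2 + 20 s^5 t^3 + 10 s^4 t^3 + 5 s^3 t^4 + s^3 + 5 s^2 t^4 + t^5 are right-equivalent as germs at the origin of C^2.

Yes.

The Hessian of f at 0 is [[0, 0], [0, 0]] with rank 0, so corank 2. A Groebner basis of the Jacobian ideal J(f) in C{s,t} is {s^2/16 + s*t^3 + s*t^2/4 + s*t/8 + t^3/4 + t^2/16, t^4, s^3 + 3*s^2/4 + 3*s*t/2 + t^3 + 3*t^2/4, s^2*t - s^2/4 + s*t^2 - s*t/2 - t^2/4}; counting standard monomials gives mu = 8. Corank 2; j^3 = 2*(s + t)^3 is a perfect cube, so E-series; the 5-jet and mu = 8 give E_8. The Hessian of g at 0 is [[0, 0], [0, 0]] with rank 0, so corank 2. A Groebner basis of the Jacobian ideal J(g) in C{s,t} is {t^4, s^2}; counting standard monomials gives mu = 8. Corank 2; j^3 = s^3 is a perfect cube, so E-series; the 5-jet and mu = 8 give E_8. Both have type E_8, hence right-equivalent.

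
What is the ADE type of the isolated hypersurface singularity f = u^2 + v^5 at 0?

A_{4}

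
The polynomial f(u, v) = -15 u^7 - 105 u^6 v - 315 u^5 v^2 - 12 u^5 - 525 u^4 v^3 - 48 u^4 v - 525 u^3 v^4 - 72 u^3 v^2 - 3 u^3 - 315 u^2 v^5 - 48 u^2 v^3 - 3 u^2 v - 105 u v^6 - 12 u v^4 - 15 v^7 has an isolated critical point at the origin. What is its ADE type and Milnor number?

Type D_{8}, Milnor number mu = 8.

The Hessian of f at 0 has rank 0. Corank 2; j^3 = -3*u^2*(u + v) has shape L^2 M (L != M), so D-series; mu = 8 gives D_8.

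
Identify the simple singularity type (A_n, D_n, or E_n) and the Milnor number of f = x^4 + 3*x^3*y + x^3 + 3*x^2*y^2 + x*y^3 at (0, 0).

Type E_{7}, Milnor number mu = 7.

The Hessian of f at 0 is [[0, 0], [0, 0]] with rank 0, so corank 2. A Groebner basis of the Jacobian ideal J(f) in C{x,y} is {3*x^2 + y^4 + y^3, x^3, x^2*y - x^2 - y^3/3, 2*x^2 + x*y^2 + 2*y^3/3}; counting standard monomials gives mu = 7. Corank 2; j^3 = x^3 is a perfect cube, so E-series; the 4-jet and mu = 7 give E_7.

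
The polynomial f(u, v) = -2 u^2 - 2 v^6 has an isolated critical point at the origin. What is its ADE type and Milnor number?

The Hessian of f at 0 has rank 1. Corank 1: A-series; mu = 5 gives A_5.

Type A5, Milnor number mu = 5.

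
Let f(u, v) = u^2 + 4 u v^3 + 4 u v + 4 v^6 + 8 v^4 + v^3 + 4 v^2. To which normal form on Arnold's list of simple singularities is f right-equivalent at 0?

The Hessian of f at 0 is [[2, 4], [4, 8]] with rank 1, so corank 1. A Groebner basis of the Jacobian ideal J(f) in C{u,v} is {v^2, u + 2*v}; counting standard monomials gives mu = 2. Corank 1: A-series; mu = 2 gives A_2.

A_2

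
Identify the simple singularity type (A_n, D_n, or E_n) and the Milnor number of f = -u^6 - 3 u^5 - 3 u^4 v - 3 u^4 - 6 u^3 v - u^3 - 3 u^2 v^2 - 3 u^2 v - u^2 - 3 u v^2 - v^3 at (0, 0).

Type A_2, Milnor number mu = 2.

The Hessian of f at 0 has rank 1. Corank 1: A-series; mu = 2 gives A_2.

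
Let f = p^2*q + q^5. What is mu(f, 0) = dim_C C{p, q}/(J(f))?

The Hessian of f at 0 is [[0, 0], [0, 0]] with rank 0, so corank 2. A Groebner basis of the Jacobian ideal J(f) in C{p,q} is {p^2/5 + q^4, p^3, p*q}; counting standard monomials gives mu = 6. Corank 2; j^3 = p^2*q has shape L^2 M (L != M), so D-series; mu = 6 gives D_6.

6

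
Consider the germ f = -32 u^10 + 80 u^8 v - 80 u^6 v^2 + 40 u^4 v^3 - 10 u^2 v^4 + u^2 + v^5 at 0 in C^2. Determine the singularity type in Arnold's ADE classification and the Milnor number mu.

The Hessian of f at 0 has rank 1. Corank 1: A-series; mu = 4 gives A_4.

Type A_{4}, Milnor number mu = 4.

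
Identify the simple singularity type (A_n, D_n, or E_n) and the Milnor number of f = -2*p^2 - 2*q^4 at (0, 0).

The Hessian of f at 0 has rank 1. Corank 1: A-series; mu = 3 gives A_3.

Type A3, Milnor number mu = 3.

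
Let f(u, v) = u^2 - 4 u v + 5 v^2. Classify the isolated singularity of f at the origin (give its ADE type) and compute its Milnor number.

Type A_{1}, Milnor number mu = 1.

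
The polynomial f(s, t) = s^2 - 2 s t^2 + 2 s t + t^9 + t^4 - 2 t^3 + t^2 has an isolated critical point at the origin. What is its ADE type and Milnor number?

The Hessian of f at 0 has rank 1. Corank 1: A-series; mu = 8 gives A_8.

Type A_8, Milnor number mu = 8.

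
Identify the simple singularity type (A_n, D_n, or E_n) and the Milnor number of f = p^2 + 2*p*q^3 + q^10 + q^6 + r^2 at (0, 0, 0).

The Hessian of f at 0 is [[2, 0, 0], [0, 0, 0], [0, 0, 2]] with rank 2, so corank 1. A Groebner basis of the Jacobian ideal J(f) in C{p,q,r} is {p^3, p + q^3, r}; counting standard monomials gives mu = 9. Corank 1: A-series; mu = 9 gives A_9.

Type A9, Milnor number mu = 9.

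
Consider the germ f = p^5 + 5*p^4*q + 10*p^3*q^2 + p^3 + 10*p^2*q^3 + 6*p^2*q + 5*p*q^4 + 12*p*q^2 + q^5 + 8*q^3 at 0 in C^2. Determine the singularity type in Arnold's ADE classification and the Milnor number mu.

Type E8, Milnor number mu = 8.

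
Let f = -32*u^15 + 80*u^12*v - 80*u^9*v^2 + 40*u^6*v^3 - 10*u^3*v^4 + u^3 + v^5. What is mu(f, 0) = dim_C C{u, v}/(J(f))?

The Hessian of f at 0 is [[0, 0], [0, 0]] with rank 0, so corank 2. A Groebner basis of the Jacobian ideal J(f) in C{u,v} is {v^4, u^2}; counting standard monomials gives mu = 8. Corank 2; j^3 = u^3 is a perfect cube, so E-series; the 5-jet and mu = 8 give E_8.

8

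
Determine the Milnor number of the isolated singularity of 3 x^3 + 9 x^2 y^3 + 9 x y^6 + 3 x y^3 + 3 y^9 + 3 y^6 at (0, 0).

7

The Hessian of f at 0 has rank 0. Corank 2; j^3 = 3*x^3 is a perfect cube, so E-series; the 4-jet and mu = 7 give E_7.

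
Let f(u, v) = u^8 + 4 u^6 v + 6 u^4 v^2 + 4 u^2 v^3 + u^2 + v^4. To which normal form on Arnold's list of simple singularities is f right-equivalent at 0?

A_{3}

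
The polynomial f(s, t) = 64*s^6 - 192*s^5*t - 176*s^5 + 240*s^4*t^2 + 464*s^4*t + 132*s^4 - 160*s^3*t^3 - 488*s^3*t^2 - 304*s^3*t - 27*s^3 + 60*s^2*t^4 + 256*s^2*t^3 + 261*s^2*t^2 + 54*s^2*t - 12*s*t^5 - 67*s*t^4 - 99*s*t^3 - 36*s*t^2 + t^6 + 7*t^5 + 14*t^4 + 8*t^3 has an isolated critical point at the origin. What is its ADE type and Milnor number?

The Hessian of f at 0 has rank 0. Corank 2; j^3 = -(3*s - 2*t)^3 is a perfect cube, so E-series; the 4-jet and mu = 7 give E_7.

Type E7, Milnor number mu = 7.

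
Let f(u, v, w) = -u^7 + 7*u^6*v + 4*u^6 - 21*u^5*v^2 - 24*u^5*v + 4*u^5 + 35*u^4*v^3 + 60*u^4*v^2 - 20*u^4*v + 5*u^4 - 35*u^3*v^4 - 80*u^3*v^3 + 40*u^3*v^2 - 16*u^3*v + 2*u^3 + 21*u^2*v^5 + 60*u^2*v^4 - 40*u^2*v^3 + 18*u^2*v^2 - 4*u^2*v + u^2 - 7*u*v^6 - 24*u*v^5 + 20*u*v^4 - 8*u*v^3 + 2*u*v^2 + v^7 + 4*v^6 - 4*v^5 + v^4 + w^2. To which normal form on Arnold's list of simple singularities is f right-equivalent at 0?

A_{6}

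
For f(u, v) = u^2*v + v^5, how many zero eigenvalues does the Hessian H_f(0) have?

The Hessian at 0 is [[0, 0], [0, 0]] of rank 0; hence corank 2.

2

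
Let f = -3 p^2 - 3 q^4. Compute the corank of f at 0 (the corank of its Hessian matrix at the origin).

Hessian at 0 has rank 1.

1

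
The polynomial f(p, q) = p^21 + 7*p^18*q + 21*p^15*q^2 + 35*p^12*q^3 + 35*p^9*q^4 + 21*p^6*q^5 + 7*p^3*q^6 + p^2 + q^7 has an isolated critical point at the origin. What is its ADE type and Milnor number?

Type A_6, Milnor number mu = 6.

The Hessian of f at 0 has rank 1. Corank 1: A-series; mu = 6 gives A_6.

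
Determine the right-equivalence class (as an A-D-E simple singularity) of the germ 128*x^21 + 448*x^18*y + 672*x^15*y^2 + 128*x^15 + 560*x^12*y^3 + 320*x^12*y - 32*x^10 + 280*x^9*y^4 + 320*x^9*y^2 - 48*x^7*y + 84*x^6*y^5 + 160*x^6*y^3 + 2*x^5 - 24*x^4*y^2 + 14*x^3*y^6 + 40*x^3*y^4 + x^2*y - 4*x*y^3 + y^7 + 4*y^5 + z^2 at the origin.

The Hessian of f at 0 has rank 1. Corank 2; j^3 = x^2*y has shape L^2 M (L != M), so D-series; mu = 8 gives D_8.

D_8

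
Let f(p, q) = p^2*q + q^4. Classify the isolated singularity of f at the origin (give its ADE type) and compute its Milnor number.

Type D_{5}, Milnor number mu = 5.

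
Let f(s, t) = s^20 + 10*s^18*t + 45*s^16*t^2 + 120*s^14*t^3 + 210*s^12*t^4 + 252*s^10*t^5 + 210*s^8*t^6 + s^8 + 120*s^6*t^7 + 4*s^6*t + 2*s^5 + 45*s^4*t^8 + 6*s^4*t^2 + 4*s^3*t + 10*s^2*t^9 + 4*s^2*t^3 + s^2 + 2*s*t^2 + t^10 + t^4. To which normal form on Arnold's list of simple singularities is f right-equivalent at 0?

A_{9}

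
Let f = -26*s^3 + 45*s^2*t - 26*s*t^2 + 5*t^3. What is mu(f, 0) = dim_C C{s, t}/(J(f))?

The Hessian of f at 0 has rank 0. Corank 2; j^3 = -(2*s - t)*(13*s^2 - 16*s*t + 5*t^2) splits into three distinct lines over C (the quadratic factor has nonzero discriminant), so D_4.

4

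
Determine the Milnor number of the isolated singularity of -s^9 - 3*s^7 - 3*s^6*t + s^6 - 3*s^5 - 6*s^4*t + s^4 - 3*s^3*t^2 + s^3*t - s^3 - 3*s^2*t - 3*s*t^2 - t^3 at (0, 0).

The Hessian of f at 0 has rank 0. Corank 2; j^3 = -(s + t)^3 is a perfect cube, so E-series; the 4-jet and mu = 7 give E_7.

7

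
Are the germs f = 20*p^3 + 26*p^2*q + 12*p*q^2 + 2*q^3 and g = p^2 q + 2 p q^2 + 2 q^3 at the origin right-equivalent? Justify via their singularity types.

Yes.

The Hessian of f at 0 has rank 0. Corank 2; j^3 = 2*(2*p + q)*(5*p^2 + 4*p*q + q^2) splits into three distinct lines over C (the quadratic factor has nonzero discriminant), so D_4. The Hessian of g at 0 has rank 0. Corank 2; j^3 = q*(p^2 + 2*p*q + 2*q^2) splits into three distinct lines over C (the quadratic factor has nonzero discriminant), so D_4. Both have type D_4, hence right-equivalent.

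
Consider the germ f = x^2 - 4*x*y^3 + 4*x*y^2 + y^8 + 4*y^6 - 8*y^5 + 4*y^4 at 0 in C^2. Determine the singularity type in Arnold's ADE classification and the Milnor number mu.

The Hessian of f at 0 is [[2, 0], [0, 0]] with rank 1, so corank 1. A Groebner basis of the Jacobian ideal J(f) in C{x,y} is {x^3 + 2*x^2 + 8*x*y^2 + 4*x*y + 4*x + 8*y^2, x^2*y + 2*x^2 + 6*x*y^2 + 2*x*y + 2*x + 4*y^2, -x/2 + y^3 - y^2}; counting standard monomials gives mu = 7. Corank 1: A-series; mu = 7 gives A_7.

Type A_7, Milnor number mu = 7.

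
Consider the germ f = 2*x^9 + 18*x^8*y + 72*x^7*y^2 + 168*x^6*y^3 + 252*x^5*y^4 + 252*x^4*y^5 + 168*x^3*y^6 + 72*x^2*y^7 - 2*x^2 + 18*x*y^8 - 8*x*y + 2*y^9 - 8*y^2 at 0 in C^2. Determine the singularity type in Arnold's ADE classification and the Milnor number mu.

The Hessian of f at 0 has rank 1. Corank 1: A-series; mu = 8 gives A_8.

Type A_8, Milnor number mu = 8.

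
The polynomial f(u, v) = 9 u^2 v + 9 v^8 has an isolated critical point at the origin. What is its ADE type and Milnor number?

Type D9, Milnor number mu = 9.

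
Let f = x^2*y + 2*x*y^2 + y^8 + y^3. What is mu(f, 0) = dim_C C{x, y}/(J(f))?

The Hessian of f at 0 has rank 0. Corank 2; j^3 = y*(x + y)^2 has shape L^2 M (L != M), so D-series; mu = 9 gives D_9.

9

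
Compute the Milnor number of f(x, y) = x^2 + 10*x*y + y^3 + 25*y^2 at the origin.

2

The Hessian of f at 0 has rank 1. Corank 1: A-series; mu = 2 gives A_2.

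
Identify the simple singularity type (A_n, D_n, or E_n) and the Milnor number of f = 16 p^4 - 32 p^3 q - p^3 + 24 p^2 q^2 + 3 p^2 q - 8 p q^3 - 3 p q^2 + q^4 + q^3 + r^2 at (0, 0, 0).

Type E_{6}, Milnor number mu = 6.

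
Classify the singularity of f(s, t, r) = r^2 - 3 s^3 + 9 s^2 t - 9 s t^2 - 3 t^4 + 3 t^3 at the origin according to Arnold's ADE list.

E_{6}

The Hessian of f at 0 has rank 1. Corank 2; j^3 = -3*(s - t)^3 is a perfect cube, so E-series; the 4-jet and mu = 6 give E_6.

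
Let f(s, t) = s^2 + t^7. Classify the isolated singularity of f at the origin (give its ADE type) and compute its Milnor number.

Type A_{6}, Milnor number mu = 6.

The Hessian of f at 0 has rank 1. Corank 1: A-series; mu = 6 gives A_6.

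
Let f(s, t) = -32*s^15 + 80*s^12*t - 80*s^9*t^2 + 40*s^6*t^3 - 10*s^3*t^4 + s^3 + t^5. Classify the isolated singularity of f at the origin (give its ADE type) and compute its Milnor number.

The Hessian of f at 0 is [[0, 0], [0, 0]] with rank 0, so corank 2. A Groebner basis of the Jacobian ideal J(f) in C{s,t} is {t^4, s^2}; counting standard monomials gives mu = 8. Corank 2; j^3 = s^3 is a perfect cube, so E-series; the 5-jet and mu = 8 give E_8.

Type E_{8}, Milnor number mu = 8.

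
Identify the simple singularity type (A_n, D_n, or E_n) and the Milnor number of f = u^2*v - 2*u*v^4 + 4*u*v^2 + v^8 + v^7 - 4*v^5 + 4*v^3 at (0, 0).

The Hessian of f at 0 has rank 0. Corank 2; j^3 = v*(u + 2*v)^2 has shape L^2 M (L != M), so D-series; mu = 9 gives D_9.

Type D_{9}, Milnor number mu = 9.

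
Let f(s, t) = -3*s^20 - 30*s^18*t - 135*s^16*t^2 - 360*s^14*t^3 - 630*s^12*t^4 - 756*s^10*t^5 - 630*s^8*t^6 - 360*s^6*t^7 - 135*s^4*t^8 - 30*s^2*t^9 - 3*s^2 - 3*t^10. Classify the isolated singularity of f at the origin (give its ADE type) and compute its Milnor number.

Type A_9, Milnor number mu = 9.

The Hessian of f at 0 has rank 1. Corank 1: A-series; mu = 9 gives A_9.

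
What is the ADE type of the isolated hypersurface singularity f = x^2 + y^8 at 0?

A7

The Hessian of f at 0 has rank 1. Corank 1: A-series; mu = 7 gives A_7.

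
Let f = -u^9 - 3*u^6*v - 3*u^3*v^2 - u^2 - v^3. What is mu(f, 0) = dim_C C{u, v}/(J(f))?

2

The Hessian of f at 0 has rank 1. Corank 1: A-series; mu = 2 gives A_2.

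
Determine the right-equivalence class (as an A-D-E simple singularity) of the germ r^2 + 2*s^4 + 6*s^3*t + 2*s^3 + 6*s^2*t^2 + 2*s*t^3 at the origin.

E_7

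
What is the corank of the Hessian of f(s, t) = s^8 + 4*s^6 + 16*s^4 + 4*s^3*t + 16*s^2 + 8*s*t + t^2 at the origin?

Hessian at 0 has rank 1.

1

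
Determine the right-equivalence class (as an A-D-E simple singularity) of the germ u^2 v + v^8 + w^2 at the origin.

The Hessian of f at 0 has rank 1. Corank 2; j^3 = u^2*v has shape L^2 M (L != M), so D-series; mu = 9 gives D_9.

D_9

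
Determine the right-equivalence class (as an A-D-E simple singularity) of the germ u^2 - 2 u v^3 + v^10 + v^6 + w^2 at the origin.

A_9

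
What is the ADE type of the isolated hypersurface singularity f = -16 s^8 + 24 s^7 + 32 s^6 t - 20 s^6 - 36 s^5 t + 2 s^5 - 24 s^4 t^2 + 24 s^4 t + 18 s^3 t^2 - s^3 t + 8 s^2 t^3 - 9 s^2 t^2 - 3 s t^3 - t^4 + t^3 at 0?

E_7

The Hessian of f at 0 is [[0, 0], [0, 0]] with rank 0, so corank 2. A Groebner basis of the Jacobian ideal J(f) in C{s,t} is {s^3 + 9*s*t^2 - 3*t^2, s^2*t - 4*s*t^2, t^3}; counting standard monomials gives mu = 7. Corank 2; j^3 = t^3 is a perfect cube, so E-series; the 4-jet and mu = 7 give E_7.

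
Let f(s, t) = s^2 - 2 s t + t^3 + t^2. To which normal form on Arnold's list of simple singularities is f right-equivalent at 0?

A2

The Hessian of f at 0 is [[2, -2], [-2, 2]] with rank 1, so corank 1. A Groebner basis of the Jacobian ideal J(f) in C{s,t} is {t^2, s - t}; counting standard monomials gives mu = 2. Corank 1: A-series; mu = 2 gives A_2.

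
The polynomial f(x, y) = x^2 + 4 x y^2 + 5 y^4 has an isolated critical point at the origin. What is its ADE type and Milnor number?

Type A_3, Milnor number mu = 3.

The Hessian of f at 0 is [[2, 0], [0, 0]] with rank 1, so corank 1. A Groebner basis of the Jacobian ideal J(f) in C{x,y} is {x^2, x*y, x/2 + y^2}; counting standard monomials gives mu = 3. Corank 1: A-series; mu = 3 gives A_3.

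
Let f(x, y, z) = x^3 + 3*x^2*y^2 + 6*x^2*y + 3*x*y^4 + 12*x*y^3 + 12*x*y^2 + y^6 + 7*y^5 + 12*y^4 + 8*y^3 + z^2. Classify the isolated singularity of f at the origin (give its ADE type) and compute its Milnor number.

Type E_8, Milnor number mu = 8.

The Hessian of f at 0 is [[0, 0, 0], [0, 0, 0], [0, 0, 2]] with rank 1, so corank 2. A Groebner basis of the Jacobian ideal J(f) in C{x,y,z} is {y^4, x^3 + 6*x^2*y - 6*x^2 - 24*x*y - 16*y^3 - 24*y^2, x^2/2 + x*y^2 + 2*x*y + 2*y^3 + 2*y^2, z}; counting standard monomials gives mu = 8. Corank 2; j^3 = (x + 2*y)^3 is a perfect cube, so E-series; the 5-jet and mu = 8 give E_8.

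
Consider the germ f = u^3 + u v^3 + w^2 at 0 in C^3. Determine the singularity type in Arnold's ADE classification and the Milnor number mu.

The Hessian of f at 0 is [[0, 0, 0], [0, 0, 0], [0, 0, 2]] with rank 1, so corank 2. A Groebner basis of the Jacobian ideal J(f) in C{u,v,w} is {u^3, u*v^2, 3*u^2 + v^3, w}; counting standard monomials gives mu = 7. Corank 2; j^3 = u^3 is a perfect cube, so E-series; the 4-jet and mu = 7 give E_7.

Type E_7, Milnor number mu = 7.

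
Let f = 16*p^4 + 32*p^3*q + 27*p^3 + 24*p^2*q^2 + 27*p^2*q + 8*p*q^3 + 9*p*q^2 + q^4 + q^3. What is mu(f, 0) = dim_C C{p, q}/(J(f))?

6

The Hessian of f at 0 has rank 0. Corank 2; j^3 = (3*p + q)^3 is a perfect cube, so E-series; the 4-jet and mu = 6 give E_6.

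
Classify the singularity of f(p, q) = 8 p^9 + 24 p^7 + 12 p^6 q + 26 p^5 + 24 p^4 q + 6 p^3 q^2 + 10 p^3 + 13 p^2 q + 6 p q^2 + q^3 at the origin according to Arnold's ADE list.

The Hessian of f at 0 has rank 0. Corank 2; j^3 = (2*p + q)*(5*p^2 + 4*p*q + q^2) splits into three distinct lines over C (the quadratic factor has nonzero discriminant), so D_4.

D_{4}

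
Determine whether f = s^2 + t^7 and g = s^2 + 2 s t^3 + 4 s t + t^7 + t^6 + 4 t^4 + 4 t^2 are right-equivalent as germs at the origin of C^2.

The Hessian of f at 0 has rank 1. Corank 1: A-series; mu = 6 gives A_6. The Hessian of g at 0 has rank 1. Corank 1: A-series; mu = 6 gives A_6. Both have type A_6, hence right-equivalent.

Yes.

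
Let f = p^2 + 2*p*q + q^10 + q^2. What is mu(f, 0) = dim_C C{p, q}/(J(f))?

9

The Hessian of f at 0 is [[2, 2], [2, 2]] with rank 1, so corank 1. A Groebner basis of the Jacobian ideal J(f) in C{p,q} is {q^9, p + q}; counting standard monomials gives mu = 9. Corank 1: A-series; mu = 9 gives A_9.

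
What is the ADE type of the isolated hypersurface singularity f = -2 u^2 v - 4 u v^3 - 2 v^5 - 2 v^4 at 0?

D_{5}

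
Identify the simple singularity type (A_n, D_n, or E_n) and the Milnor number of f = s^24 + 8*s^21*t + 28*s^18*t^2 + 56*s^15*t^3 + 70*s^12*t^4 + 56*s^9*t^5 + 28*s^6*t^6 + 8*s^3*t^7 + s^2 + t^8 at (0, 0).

The Hessian of f at 0 has rank 1. Corank 1: A-series; mu = 7 gives A_7.

Type A_{7}, Milnor number mu = 7.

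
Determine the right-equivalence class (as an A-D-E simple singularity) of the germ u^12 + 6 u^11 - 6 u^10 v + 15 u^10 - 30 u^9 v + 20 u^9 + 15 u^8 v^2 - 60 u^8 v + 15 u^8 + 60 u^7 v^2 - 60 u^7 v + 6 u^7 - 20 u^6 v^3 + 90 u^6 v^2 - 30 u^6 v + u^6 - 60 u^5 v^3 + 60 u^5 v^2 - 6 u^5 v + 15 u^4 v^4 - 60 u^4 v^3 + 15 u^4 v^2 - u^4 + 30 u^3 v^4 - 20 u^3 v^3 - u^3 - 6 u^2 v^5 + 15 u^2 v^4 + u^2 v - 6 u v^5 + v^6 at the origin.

D7

The Hessian of f at 0 has rank 0. Corank 2; j^3 = -u^2*(u - v) has shape L^2 M (L != M), so D-series; mu = 7 gives D_7.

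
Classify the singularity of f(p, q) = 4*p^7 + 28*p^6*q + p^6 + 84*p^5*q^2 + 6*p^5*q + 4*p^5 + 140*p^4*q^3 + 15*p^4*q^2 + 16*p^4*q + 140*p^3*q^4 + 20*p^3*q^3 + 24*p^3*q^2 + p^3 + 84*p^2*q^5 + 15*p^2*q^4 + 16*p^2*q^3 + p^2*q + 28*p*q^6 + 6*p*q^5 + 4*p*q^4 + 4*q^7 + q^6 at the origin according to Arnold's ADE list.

D_7

The Hessian of f at 0 has rank 0. Corank 2; j^3 = p^2*(p + q) has shape L^2 M (L != M), so D-series; mu = 7 gives D_7.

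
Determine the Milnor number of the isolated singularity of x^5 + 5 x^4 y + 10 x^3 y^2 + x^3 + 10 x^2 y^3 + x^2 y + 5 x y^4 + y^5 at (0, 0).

6

The Hessian of f at 0 has rank 0. Corank 2; j^3 = x^2*(x + y) has shape L^2 M (L != M), so D-series; mu = 6 gives D_6.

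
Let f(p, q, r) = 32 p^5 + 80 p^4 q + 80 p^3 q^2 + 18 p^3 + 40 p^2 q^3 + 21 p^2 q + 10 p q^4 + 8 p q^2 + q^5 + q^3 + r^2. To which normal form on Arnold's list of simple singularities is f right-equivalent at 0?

D6

The Hessian of f at 0 has rank 1. Corank 2; j^3 = (2*p + q)*(3*p + q)^2 has shape L^2 M (L != M), so D-series; mu = 6 gives D_6.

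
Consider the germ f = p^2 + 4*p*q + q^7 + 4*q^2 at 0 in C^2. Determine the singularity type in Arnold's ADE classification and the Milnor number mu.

The Hessian of f at 0 has rank 1. Corank 1: A-series; mu = 6 gives A_6.

Type A_6, Milnor number mu = 6.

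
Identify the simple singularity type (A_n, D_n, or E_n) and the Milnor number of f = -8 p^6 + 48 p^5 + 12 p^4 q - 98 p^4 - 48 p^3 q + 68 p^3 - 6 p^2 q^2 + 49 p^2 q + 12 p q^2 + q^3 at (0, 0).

Type D4, Milnor number mu = 4.

The Hessian of f at 0 is [[0, 0], [0, 0]] with rank 0, so corank 2. A Groebner basis of the Jacobian ideal J(f) in C{p,q} is {q^3, p^2 - 3*q^2/47, p*q + 12*q^2/47}; counting standard monomials gives mu = 4. Corank 2; j^3 = (4*p + q)*(17*p^2 + 8*p*q + q^2) splits into three distinct lines over C (the quadratic factor has nonzero discriminant), so D_4.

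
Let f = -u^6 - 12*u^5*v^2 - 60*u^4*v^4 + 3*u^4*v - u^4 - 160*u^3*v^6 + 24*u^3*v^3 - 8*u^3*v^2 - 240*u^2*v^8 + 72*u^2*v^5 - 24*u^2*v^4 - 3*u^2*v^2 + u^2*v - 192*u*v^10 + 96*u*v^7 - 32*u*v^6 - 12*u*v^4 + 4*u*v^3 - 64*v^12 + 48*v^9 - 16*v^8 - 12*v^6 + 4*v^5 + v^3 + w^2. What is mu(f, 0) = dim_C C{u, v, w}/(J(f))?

The Hessian of f at 0 is [[0, 0, 0], [0, 0, 0], [0, 0, 2]] with rank 1, so corank 2. A Groebner basis of the Jacobian ideal J(f) in C{u,v,w} is {v^3, u^2 + 3*v^2, u*v, w}; counting standard monomials gives mu = 4. Corank 2; j^3 = v*(u^2 + v^2) splits into three distinct lines over C (the quadratic factor has nonzero discriminant), so D_4.

4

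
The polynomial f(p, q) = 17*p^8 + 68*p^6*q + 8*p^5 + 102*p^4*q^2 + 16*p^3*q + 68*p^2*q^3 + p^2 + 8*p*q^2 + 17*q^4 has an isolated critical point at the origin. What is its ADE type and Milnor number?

Type A3, Milnor number mu = 3.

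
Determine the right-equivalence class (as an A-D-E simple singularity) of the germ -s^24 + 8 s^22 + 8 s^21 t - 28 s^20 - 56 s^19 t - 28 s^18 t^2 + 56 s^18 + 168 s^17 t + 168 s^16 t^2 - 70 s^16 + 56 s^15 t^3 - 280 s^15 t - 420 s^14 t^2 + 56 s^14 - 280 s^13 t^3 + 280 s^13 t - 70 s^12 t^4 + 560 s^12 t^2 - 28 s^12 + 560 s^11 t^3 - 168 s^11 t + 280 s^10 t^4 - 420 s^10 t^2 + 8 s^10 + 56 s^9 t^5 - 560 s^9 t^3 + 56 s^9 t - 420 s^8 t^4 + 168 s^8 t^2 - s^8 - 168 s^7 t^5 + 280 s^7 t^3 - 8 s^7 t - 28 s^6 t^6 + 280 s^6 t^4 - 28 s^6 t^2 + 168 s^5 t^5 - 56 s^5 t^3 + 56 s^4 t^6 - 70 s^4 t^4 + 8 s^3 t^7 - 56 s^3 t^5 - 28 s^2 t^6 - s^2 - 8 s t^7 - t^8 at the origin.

The Hessian of f at 0 is [[-2, 0], [0, 0]] with rank 1, so corank 1. A Groebner basis of the Jacobian ideal J(f) in C{s,t} is {t^7, s}; counting standard monomials gives mu = 7. Corank 1: A-series; mu = 7 gives A_7.

A_7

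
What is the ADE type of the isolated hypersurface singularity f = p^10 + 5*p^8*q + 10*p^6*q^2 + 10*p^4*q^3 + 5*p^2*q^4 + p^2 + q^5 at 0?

A_4

The Hessian of f at 0 is [[2, 0], [0, 0]] with rank 1, so corank 1. A Groebner basis of the Jacobian ideal J(f) in C{p,q} is {q^4, p}; counting standard monomials gives mu = 4. Corank 1: A-series; mu = 4 gives A_4.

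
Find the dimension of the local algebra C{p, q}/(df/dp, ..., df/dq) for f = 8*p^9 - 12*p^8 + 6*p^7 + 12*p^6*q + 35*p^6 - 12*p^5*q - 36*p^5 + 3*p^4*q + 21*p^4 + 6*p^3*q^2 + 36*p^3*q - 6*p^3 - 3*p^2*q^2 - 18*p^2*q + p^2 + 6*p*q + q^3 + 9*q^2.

2

The Hessian of f at 0 has rank 1. Corank 1: A-series; mu = 2 gives A_2.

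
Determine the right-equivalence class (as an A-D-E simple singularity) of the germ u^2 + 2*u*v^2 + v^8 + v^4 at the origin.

A_{7}

The Hessian of f at 0 has rank 1. Corank 1: A-series; mu = 7 gives A_7.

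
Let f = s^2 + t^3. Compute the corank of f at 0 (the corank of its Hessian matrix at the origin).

Hessian at 0 has rank 1.

1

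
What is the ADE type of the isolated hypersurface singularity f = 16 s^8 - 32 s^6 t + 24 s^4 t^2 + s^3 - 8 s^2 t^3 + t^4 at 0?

E6

The Hessian of f at 0 has rank 0. Corank 2; j^3 = s^3 is a perfect cube, so E-series; the 4-jet and mu = 6 give E_6.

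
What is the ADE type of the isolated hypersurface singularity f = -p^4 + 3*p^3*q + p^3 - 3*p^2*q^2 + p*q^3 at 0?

E_{7}

The Hessian of f at 0 is [[0, 0], [0, 0]] with rank 0, so corank 2. A Groebner basis of the Jacobian ideal J(f) in C{p,q} is {3*p^2 + q^4 + q^3, p^3, p^2*q - p^2 - q^3/3, -2*p^2 + p*q^2 - 2*q^3/3}; counting standard monomials gives mu = 7. Corank 2; j^3 = p^3 is a perfect cube, so E-series; the 4-jet and mu = 7 give E_7.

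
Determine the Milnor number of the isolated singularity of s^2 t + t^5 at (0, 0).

6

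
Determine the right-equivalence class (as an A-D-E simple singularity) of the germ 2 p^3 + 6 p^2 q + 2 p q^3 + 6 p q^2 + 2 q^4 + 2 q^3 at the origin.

E7

The Hessian of f at 0 is [[0, 0], [0, 0]] with rank 0, so corank 2. A Groebner basis of the Jacobian ideal J(f) in C{p,q} is {p^3 + 3*p^2*q + 6*p^2 + 12*p*q + 6*q^2, -3*p^2 + p*q^2 - 6*p*q - 3*q^2, 3*p^2 + 6*p*q + q^3 + 3*q^2}; counting standard monomials gives mu = 7. Corank 2; j^3 = 2*(p + q)^3 is a perfect cube, so E-series; the 4-jet and mu = 7 give E_7.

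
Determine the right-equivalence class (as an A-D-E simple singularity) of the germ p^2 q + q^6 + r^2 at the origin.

The Hessian of f at 0 has rank 1. Corank 2; j^3 = p^2*q has shape L^2 M (L != M), so D-series; mu = 7 gives D_7.

D_7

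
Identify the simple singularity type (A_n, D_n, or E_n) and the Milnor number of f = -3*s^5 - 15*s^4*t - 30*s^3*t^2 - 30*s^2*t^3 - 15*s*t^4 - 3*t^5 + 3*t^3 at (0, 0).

Type E8, Milnor number mu = 8.

The Hessian of f at 0 has rank 0. Corank 2; j^3 = 3*t^3 is a perfect cube, so E-series; the 5-jet and mu = 8 give E_8.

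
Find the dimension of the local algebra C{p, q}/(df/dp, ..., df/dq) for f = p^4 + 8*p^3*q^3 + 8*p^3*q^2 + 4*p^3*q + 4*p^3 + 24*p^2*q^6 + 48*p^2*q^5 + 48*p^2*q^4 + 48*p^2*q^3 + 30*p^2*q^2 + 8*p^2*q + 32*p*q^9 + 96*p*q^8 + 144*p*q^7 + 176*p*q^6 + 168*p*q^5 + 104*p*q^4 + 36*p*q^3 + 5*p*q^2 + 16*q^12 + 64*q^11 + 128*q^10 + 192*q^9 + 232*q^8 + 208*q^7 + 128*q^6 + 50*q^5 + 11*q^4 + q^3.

5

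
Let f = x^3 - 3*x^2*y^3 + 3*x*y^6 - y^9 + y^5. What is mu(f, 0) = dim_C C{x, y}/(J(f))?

The Hessian of f at 0 has rank 0. Corank 2; j^3 = x^3 is a perfect cube, so E-series; the 5-jet and mu = 8 give E_8.

8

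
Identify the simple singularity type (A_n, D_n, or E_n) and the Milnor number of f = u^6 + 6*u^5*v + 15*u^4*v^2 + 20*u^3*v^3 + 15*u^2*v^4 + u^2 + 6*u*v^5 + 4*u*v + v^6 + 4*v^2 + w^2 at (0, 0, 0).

Type A_5, Milnor number mu = 5.

The Hessian of f at 0 has rank 2. Corank 1: A-series; mu = 5 gives A_5.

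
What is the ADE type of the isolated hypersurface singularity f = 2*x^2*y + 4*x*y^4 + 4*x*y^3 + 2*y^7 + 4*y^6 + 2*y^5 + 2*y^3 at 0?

D4

The Hessian of f at 0 is [[0, 0], [0, 0]] with rank 0, so corank 2. A Groebner basis of the Jacobian ideal J(f) in C{x,y} is {y^3, x^2 + 3*y^2, x*y}; counting standard monomials gives mu = 4. Corank 2; j^3 = 2*y*(x^2 + y^2) splits into three distinct lines over C (the quadratic factor has nonzero discriminant), so D_4.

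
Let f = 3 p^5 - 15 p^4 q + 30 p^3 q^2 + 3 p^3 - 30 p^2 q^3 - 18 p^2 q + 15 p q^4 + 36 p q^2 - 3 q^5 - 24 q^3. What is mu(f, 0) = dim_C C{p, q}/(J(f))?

8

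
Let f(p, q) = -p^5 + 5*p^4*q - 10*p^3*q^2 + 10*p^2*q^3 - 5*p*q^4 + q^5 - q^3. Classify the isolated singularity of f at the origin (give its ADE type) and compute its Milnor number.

The Hessian of f at 0 is [[0, 0], [0, 0]] with rank 0, so corank 2. A Groebner basis of the Jacobian ideal J(f) in C{p,q} is {p^4 - 4*p^3*q, q^2}; counting standard monomials gives mu = 8. Corank 2; j^3 = -q^3 is a perfect cube, so E-series; the 5-jet and mu = 8 give E_8.

Type E_{8}, Milnor number mu = 8.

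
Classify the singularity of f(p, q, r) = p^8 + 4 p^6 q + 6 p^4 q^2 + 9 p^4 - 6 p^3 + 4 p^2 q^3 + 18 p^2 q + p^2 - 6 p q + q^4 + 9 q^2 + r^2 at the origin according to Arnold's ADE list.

The Hessian of f at 0 is [[2, -6, 0], [-6, 18, 0], [0, 0, 2]] with rank 2, so corank 1. A Groebner basis of the Jacobian ideal J(f) in C{p,q,r} is {p^2 - p/3 + q, p*q - p/9 + q/3, -p/27 + q^2 + q/9, r}; counting standard monomials gives mu = 3. Corank 1: A-series; mu = 3 gives A_3.

A_3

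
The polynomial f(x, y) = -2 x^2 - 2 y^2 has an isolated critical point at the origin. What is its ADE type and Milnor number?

The Hessian of f at 0 has rank 2. Corank 0: nondegenerate Morse point, so A_1.

Type A1, Milnor number mu = 1.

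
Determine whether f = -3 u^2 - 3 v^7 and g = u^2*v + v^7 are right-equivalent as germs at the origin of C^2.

No.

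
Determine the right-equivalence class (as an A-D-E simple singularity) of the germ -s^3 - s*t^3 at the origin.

E_7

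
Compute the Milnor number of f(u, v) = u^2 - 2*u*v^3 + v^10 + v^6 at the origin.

9

The Hessian of f at 0 is [[2, 0], [0, 0]] with rank 1, so corank 1. A Groebner basis of the Jacobian ideal J(f) in C{u,v} is {u^3, -u + v^3}; counting standard monomials gives mu = 9. Corank 1: A-series; mu = 9 gives A_9.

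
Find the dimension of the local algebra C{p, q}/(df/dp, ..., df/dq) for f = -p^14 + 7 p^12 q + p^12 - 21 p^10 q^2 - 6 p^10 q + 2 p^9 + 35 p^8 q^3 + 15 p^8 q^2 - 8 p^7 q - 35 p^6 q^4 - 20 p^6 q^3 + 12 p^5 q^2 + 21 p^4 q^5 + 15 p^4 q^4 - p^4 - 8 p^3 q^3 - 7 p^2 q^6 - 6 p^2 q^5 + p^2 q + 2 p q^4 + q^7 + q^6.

7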